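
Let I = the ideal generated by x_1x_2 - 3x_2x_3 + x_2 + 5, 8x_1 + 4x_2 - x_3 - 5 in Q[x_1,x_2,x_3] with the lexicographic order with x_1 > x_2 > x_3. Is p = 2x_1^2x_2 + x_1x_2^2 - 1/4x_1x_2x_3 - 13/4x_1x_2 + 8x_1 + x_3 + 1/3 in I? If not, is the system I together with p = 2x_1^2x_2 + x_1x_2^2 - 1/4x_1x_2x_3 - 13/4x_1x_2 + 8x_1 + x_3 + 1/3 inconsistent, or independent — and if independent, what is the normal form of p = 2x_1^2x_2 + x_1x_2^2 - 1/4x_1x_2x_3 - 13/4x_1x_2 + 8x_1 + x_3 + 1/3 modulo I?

First compute the reduced Gröbner basis of I by Buchberger's algorithm.
f_1 = x_1x_2 - 3x_2x_3 + x_2 + 5, LT = x_1x_2.
f_2 = 8x_1 + 4x_2 - x_3 - 5, LT = x_1.

S(f_1,f_2): lcm = x_1x_2. S = -1/2x_2^2 - 23/8x_2x_3 + 13/8x_2 + 5.
  reduce S modulo (f_1, f_2):
  remainder -1/2x_2^2 - 23/8x_2x_3 + 13/8x_2 + 5 ≠ 0; add h_3 = -1/2x_2^2 - 23/8x_2x_3 + 13/8x_2 + 5 to the basis.

The other S-polynomials (S(f_1,h_3), S(f_2,h_3)) all reduce to 0 modulo the current basis, so we have a Gröbner basis.
Inter-reduce: drop elements whose leading term is divisible by another's, tail-reduce, and make monic.
Reduced Gröbner basis: {x_1 + 1/2x_2 - 1/8x_3 - 5/8, x_2^2 + 23/4x_2x_3 - 13/4x_2 - 10}.
Label its elements g_1 = x_1 + 1/2x_2 - 1/8x_3 - 5/8, g_2 = x_2^2 + 23/4x_2x_3 - 13/4x_2 - 10.

Reduce p = 2x_1^2x_2 + x_1x_2^2 - 1/4x_1x_2x_3 - 13/4x_1x_2 + 8x_1 + x_3 + 1/3 modulo G:
  leading term x_1^2x_2: subtract (2x_1x_2)·g_1 from 2x_1^2x_2 + x_1x_2^2 - 1/4x_1x_2x_3 - 13/4x_1x_2 + 8x_1 + x_3 + 1/3 → -2x_1x_2 + 8x_1 + x_3 + 1/3
  leading term x_1x_2: subtract (-2x_2)·g_1 from -2x_1x_2 + 8x_1 + x_3 + 1/3 → 8x_1 + x_2^2 - 1/4x_2x_3 - 5/4x_2 + x_3 + 1/3
  leading term x_1: subtract (8)·g_1 from 8x_1 + x_2^2 - 1/4x_2x_3 - 5/4x_2 + x_3 + 1/3 → x_2^2 - 1/4x_2x_3 - 21/4x_2 + 2x_3 + 16/3
  leading term x_2^2: subtract (1)·g_2 from x_2^2 - 1/4x_2x_3 - 21/4x_2 + 2x_3 + 16/3 → -6x_2x_3 - 2x_2 + 2x_3 + 46/3
  leading term x_2x_3: no divisor's leading term divides it; move -6x_2x_3 to the remainder.
  leading term x_2: no divisor's leading term divides it; move -2x_2 to the remainder.
  leading term x_3: no divisor's leading term divides it; move 2x_3 to the remainder.
  leading term 1: no divisor's leading term divides it; move 46/3 to the remainder.
  normal form = -6x_2x_3 - 2x_2 + 2x_3 + 46/3.
The normal form is nonzero, so p ∉ I. Since p minus its normal form lies in I, I + (p) = I + (r) where r = -6x_2x_3 - 2x_2 + 2x_3 + 46/3; decide whether this ideal is the whole ring.
Run Buchberger on G together with r (pairs among the g_i already reduce to 0 since G is a Gröbner basis):
g_1 = x_1 + 1/2x_2 - 1/8x_3 - 5/8, LT = x_1.
g_2 = x_2^2 + 23/4x_2x_3 - 13/4x_2 - 10, LT = x_2^2.
r = -6x_2x_3 - 2x_2 + 2x_3 + 46/3, LT = x_2x_3.

S(g_2,r): lcm = x_2^2x_3. S = -1/3x_2^2 + 23/4x_2x_3^2 - 35/12x_2x_3 + 23/9x_2 - 10x_3.
  reduce S modulo (g_1, g_2, r):
  remainder 22/9x_2 + 23/12x_3^2 + 67/18x_3 - 1165/108 ≠ 0; add m_4 = 22/9x_2 + 23/12x_3^2 + 67/18x_3 - 1165/108 to the basis.

S(r,m_4): lcm = x_2x_3. S = 1/3x_2 - 69/88x_3^3 - 67/44x_3^2 + 359/88x_3 - 23/9.
  reduce S modulo (g_1, g_2, r, m_4):
  remainder -69/88x_3^3 - 157/88x_3^2 + 943/264x_3 - 859/792 ≠ 0; add m_5 = -69/88x_3^3 - 157/88x_3^2 + 943/264x_3 - 859/792 to the basis.

The other S-polynomials (S(g_1,g_2), S(g_1,r), S(g_1,m_4), S(g_2,m_4), S(g_1,m_5), S(g_2,m_5), S(r,m_5), S(m_4,m_5)) all reduce to 0 modulo the current basis, so we have a Gröbner basis.
Inter-reduce: drop elements whose leading term is divisible by another's, tail-reduce, and make monic.
Reduced Gröbner basis: {x_1 - 69/176x_3^2 - 39/44x_3 + 835/528, x_2 + 69/88x_3^2 + 67/44x_3 - 1165/264, x_3^3 + 157/69x_3^2 - 41/9x_3 + 859/621}.
The reduced Gröbner basis of I + (p) is {x_1 - 69/176x_3^2 - 39/44x_3 + 835/528, x_2 + 69/88x_3^2 + 67/44x_3 - 1165/264, x_3^3 + 157/69x_3^2 - 41/9x_3 + 859/621} ≠ {1}, a proper ideal, so the enlarged system stays consistent: p is independent of I, with normal form -6x_2x_3 - 2x_2 + 2x_3 + 46/3.

2x_1^2x_2 + x_1x_2^2 - 1/4x_1x_2x_3 - 13/4x_1x_2 + 8x_1 + x_3 + 1/3 is independent of I; its normal form modulo I is -6x_2x_3 - 2x_2 + 2x_3 + 46/3.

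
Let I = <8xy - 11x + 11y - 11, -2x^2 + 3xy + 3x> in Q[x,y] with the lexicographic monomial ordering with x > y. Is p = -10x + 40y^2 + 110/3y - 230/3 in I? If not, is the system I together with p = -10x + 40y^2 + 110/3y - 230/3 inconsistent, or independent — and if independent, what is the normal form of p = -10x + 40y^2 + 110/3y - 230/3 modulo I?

-10x + 40y^2 + 110/3y - 230/3 lies in I (it reduces to 0).

First compute the reduced Gröbner basis of I by Buchberger's algorithm.
f_1 = 8xy - 11x + 11y - 11, LT = xy.
f_2 = -2x^2 + 3xy + 3x, LT = x^2.

S(f_1,f_2): lcm = x^2y. S = -11/8x^2 + 3/2xy^2 + 23/8xy - 11/8x.
  leading term x^2: subtract (11/16)·f_2 from -11/8x^2 + 3/2xy^2 + 23/8xy - 11/8x → 3/2xy^2 + 13/16xy - 55/16x
  leading term xy^2: subtract (3/16y)·f_1 from 3/2xy^2 + 13/16xy - 55/16x → 23/8xy - 55/16x - 33/16y^2 + 33/16y
  leading term xy: subtract (23/64)·f_1 from 23/8xy - 55/16x - 33/16y^2 + 33/16y → 33/64x - 33/16y^2 - 121/64y + 253/64
  leading term x: no divisor's leading term divides it; move 33/64x to the remainder.
  leading term y^2: no divisor's leading term divides it; move -33/16y^2 to the remainder.
  leading term y: no divisor's leading term divides it; move -121/64y to the remainder.
  leading term 1: no divisor's leading term divides it; move 253/64 to the remainder.
  remainder 33/64x - 33/16y^2 - 121/64y + 253/64 ≠ 0; add h_3 = 33/64x - 33/16y^2 - 121/64y + 253/64 to the basis.

S(f_1,h_3): lcm = xy. S = -11/8x + 4y^3 + 11/3y^2 - 151/24y - 11/8.
  leading term x: subtract (-8/3)·h_3 from -11/8x + 4y^3 + 11/3y^2 - 151/24y - 11/8 → 4y^3 - 11/6y^2 - 34/3y + 55/6
  leading term y^3: no divisor's leading term divides it; move 4y^3 to the remainder.
  leading term y^2: no divisor's leading term divides it; move -11/6y^2 to the remainder.
  leading term y: no divisor's leading term divides it; move -34/3y to the remainder.
  leading term 1: no divisor's leading term divides it; move 55/6 to the remainder.
  remainder 4y^3 - 11/6y^2 - 34/3y + 55/6 ≠ 0; add h_4 = 4y^3 - 11/6y^2 - 34/3y + 55/6 to the basis.

The other S-polynomials (S(f_2,h_3), S(f_1,h_4), S(f_2,h_4), S(h_3,h_4)) all reduce to 0 modulo the current basis, so we have a Gröbner basis.
Inter-reduce: drop elements whose leading term is divisible by another's, tail-reduce, and make monic.
Reduced Gröbner basis: {x - 4y^2 - 11/3y + 23/3, y^3 - 11/24y^2 - 17/6y + 55/24}.
Label its elements g_1 = x - 4y^2 - 11/3y + 23/3, g_2 = y^3 - 11/24y^2 - 17/6y + 55/24.

Reduce p = -10x + 40y^2 + 110/3y - 230/3 modulo G:
  leading term x: subtract (-10)·g_1 from -10x + 40y^2 + 110/3y - 230/3 → 0
  normal form = 0.
Since the normal form is 0, p ∈ I.

The remainder on division by a Gröbner basis is unique — it is the normal form.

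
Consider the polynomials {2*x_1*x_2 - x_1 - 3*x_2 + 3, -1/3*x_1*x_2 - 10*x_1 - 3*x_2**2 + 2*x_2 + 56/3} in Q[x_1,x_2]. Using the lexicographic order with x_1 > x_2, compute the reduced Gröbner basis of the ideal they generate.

G = {x_1 + 18/61*x_2**2 - 9/61*x_2 - 115/61, x_2**3 - x_2**2 - 19/18*x_2 - 17/9}

f_1 = 2*x_1*x_2 - x_1 - 3*x_2 + 3, LT = x_1*x_2.
f_2 = -1/3*x_1*x_2 - 10*x_1 - 3*x_2**2 + 2*x_2 + 56/3, LT = x_1*x_2.

S(f_1,f_2): lcm = x_1*x_2. S = -61/2*x_1 - 9*x_2**2 + 9/2*x_2 + 115/2.
  reduce S modulo (f_1, f_2):
  remainder -61/2*x_1 - 9*x_2**2 + 9/2*x_2 + 115/2 ≠ 0; add g_3 = -61/2*x_1 - 9*x_2**2 + 9/2*x_2 + 115/2 to the basis.

S(f_1,g_3): lcm = x_1*x_2. S = -1/2*x_1 - 18/61*x_2**3 + 9/61*x_2**2 + 47/122*x_2 + 3/2.
  reduce S modulo (f_1, f_2, g_3):
  remainder -18/61*x_2**3 + 18/61*x_2**2 + 19/61*x_2 + 34/61 ≠ 0; add g_4 = -18/61*x_2**3 + 18/61*x_2**2 + 19/61*x_2 + 34/61 to the basis.

The other S-polynomials (S(f_2,g_3), S(f_1,g_4), S(f_2,g_4), S(g_3,g_4)) all reduce to 0 modulo the current basis, so we have a Gröbner basis.
Inter-reduce: drop elements whose leading term is divisible by another's, tail-reduce, and make monic.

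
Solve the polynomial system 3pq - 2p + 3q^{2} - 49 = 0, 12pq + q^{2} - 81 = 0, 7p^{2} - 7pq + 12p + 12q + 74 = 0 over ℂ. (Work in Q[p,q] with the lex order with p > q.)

Compute a lex Gröbner basis by Buchberger's algorithm.
f_1 = 3pq - 2p + 3q^{2} - 49, LT = pq.
f_2 = 12pq + q^{2} - 81, LT = pq.
f_3 = 7p^{2} - 7pq + 12p + 12q + 74, LT = p^{2}.

S(f_1,f_2): lcm = pq. S = -\tfrac{2}{3}p + \tfrac{11}{12}q^{2} - \tfrac{115}{12}.
  leading term p: no divisor's leading term divides it; move -\tfrac{2}{3}p to the remainder.
  leading term q^{2}: no divisor's leading term divides it; move \tfrac{11}{12}q^{2} to the remainder.
  leading term 1: no divisor's leading term divides it; move -\tfrac{115}{12} to the remainder.
  remainder -\tfrac{2}{3}p + \tfrac{11}{12}q^{2} - \tfrac{115}{12} ≠ 0; add h_4 = -\tfrac{2}{3}p + \tfrac{11}{12}q^{2} - \tfrac{115}{12} to the basis.

S(f_1,f_3): lcm = p^{2}q. S = -\tfrac{2}{3}p^{2} + 2pq^{2} - \tfrac{12}{7}pq - \tfrac{49}{3}p - \tfrac{12}{7}q^{2} - \tfrac{74}{7}q.
  leading term p^{2}: subtract (-\tfrac{2}{21})·f_3 from -\tfrac{2}{3}p^{2} + 2pq^{2} - \tfrac{12}{7}pq - \tfrac{49}{3}p - \tfrac{12}{7}q^{2} - \tfrac{74}{7}q → 2pq^{2} - \tfrac{50}{21}pq - \tfrac{319}{21}p - \tfrac{12}{7}q^{2} - \tfrac{66}{7}q + \tfrac{148}{21}
  leading term pq^{2}: subtract (\tfrac{2}{3}q)·f_1 from 2pq^{2} - \tfrac{50}{21}pq - \tfrac{319}{21}p - \tfrac{12}{7}q^{2} - \tfrac{66}{7}q + \tfrac{148}{21} → -\tfrac{22}{21}pq - \tfrac{319}{21}p - 2q^{3} - \tfrac{12}{7}q^{2} + \tfrac{488}{21}q + \tfrac{148}{21}
  leading term pq: subtract (-\tfrac{22}{63})·f_1 from -\tfrac{22}{21}pq - \tfrac{319}{21}p - 2q^{3} - \tfrac{12}{7}q^{2} + \tfrac{488}{21}q + \tfrac{148}{21} → -\tfrac{143}{9}p - 2q^{3} - \tfrac{2}{3}q^{2} + \tfrac{488}{21}q - \tfrac{634}{63}
  leading term p: subtract (\tfrac{143}{6})·h_4 from -\tfrac{143}{9}p - 2q^{3} - \tfrac{2}{3}q^{2} + \tfrac{488}{21}q - \tfrac{634}{63} → -2q^{3} - \tfrac{1621}{72}q^{2} + \tfrac{488}{21}q + \tfrac{12227}{56}
  leading term q^{3}: no divisor's leading term divides it; move -2q^{3} to the remainder.
  leading term q^{2}: no divisor's leading term divides it; move -\tfrac{1621}{72}q^{2} to the remainder.
  leading term q: no divisor's leading term divides it; move \tfrac{488}{21}q to the remainder.
  leading term 1: no divisor's leading term divides it; move \tfrac{12227}{56} to the remainder.
  remainder -2q^{3} - \tfrac{1621}{72}q^{2} + \tfrac{488}{21}q + \tfrac{12227}{56} ≠ 0; add h_5 = -2q^{3} - \tfrac{1621}{72}q^{2} + \tfrac{488}{21}q + \tfrac{12227}{56} to the basis.

S(f_2,f_3): lcm = p^{2}q. S = \tfrac{13}{12}pq^{2} - \tfrac{12}{7}pq - \tfrac{27}{4}p - \tfrac{12}{7}q^{2} - \tfrac{74}{7}q.
  leading term pq^{2}: subtract (\tfrac{13}{36}q)·f_1 from \tfrac{13}{12}pq^{2} - \tfrac{12}{7}pq - \tfrac{27}{4}p - \tfrac{12}{7}q^{2} - \tfrac{74}{7}q → -\tfrac{125}{126}pq - \tfrac{27}{4}p - \tfrac{13}{12}q^{3} - \tfrac{12}{7}q^{2} + \tfrac{1795}{252}q
  leading term pq: subtract (-\tfrac{125}{378})·f_1 from -\tfrac{125}{126}pq - \tfrac{27}{4}p - \tfrac{13}{12}q^{3} - \tfrac{12}{7}q^{2} + \tfrac{1795}{252}q → -\tfrac{5603}{756}p - \tfrac{13}{12}q^{3} - \tfrac{13}{18}q^{2} + \tfrac{1795}{252}q - \tfrac{875}{54}
  leading term p: subtract (\tfrac{5603}{504})·h_4 from -\tfrac{5603}{756}p - \tfrac{13}{12}q^{3} - \tfrac{13}{18}q^{2} + \tfrac{1795}{252}q - \tfrac{875}{54} → -\tfrac{13}{12}q^{3} - \tfrac{66001}{6048}q^{2} + \tfrac{1795}{252}q + \tfrac{20235}{224}
  leading term q^{3}: subtract (\tfrac{13}{24})·h_5 from -\tfrac{13}{12}q^{3} - \tfrac{66001}{6048}q^{2} + \tfrac{1795}{252}q + \tfrac{20235}{224} → \tfrac{15509}{12096}q^{2} - \tfrac{153}{28}q - \tfrac{5363}{192}
  leading term q^{2}: no divisor's leading term divides it; move \tfrac{15509}{12096}q^{2} to the remainder.
  leading term q: no divisor's leading term divides it; move -\tfrac{153}{28}q to the remainder.
  leading term 1: no divisor's leading term divides it; move -\tfrac{5363}{192} to the remainder.
  remainder \tfrac{15509}{12096}q^{2} - \tfrac{153}{28}q - \tfrac{5363}{192} ≠ 0; add h_6 = \tfrac{15509}{12096}q^{2} - \tfrac{153}{28}q - \tfrac{5363}{192} to the basis.

S(f_1,h_4): lcm = pq. S = -\tfrac{2}{3}p + \tfrac{11}{8}q^{3} + q^{2} - \tfrac{115}{8}q - \tfrac{49}{3}.
  leading term p: subtract (1)·h_4 from -\tfrac{2}{3}p + \tfrac{11}{8}q^{3} + q^{2} - \tfrac{115}{8}q - \tfrac{49}{3} → \tfrac{11}{8}q^{3} + \tfrac{1}{12}q^{2} - \tfrac{115}{8}q - \tfrac{27}{4}
  leading term q^{3}: subtract (-\tfrac{11}{16})·h_5 from \tfrac{11}{8}q^{3} + \tfrac{1}{12}q^{2} - \tfrac{115}{8}q - \tfrac{27}{4} → -\tfrac{17735}{1152}q^{2} + \tfrac{269}{168}q + \tfrac{128449}{896}
  leading term q^{2}: subtract (-\tfrac{372435}{31018})·h_6 from -\tfrac{17735}{1152}q^{2} + \tfrac{269}{168}q + \tfrac{128449}{896} → -\tfrac{20846968}{325689}q - \tfrac{20846968}{108563}
  leading term q: no divisor's leading term divides it; move -\tfrac{20846968}{325689}q to the remainder.
  leading term 1: no divisor's leading term divides it; move -\tfrac{20846968}{108563} to the remainder.
  remainder -\tfrac{20846968}{325689}q - \tfrac{20846968}{108563} ≠ 0; add h_7 = -\tfrac{20846968}{325689}q - \tfrac{20846968}{108563} to the basis.

The other S-polynomials (S(f_2,h_4), S(f_3,h_4), S(f_1,h_5), S(f_2,h_5), S(f_3,h_5), S(h_4,h_5), S(f_1,h_6), S(f_2,h_6), S(f_3,h_6), S(h_4,h_6), S(h_5,h_6), S(f_1,h_7), S(f_2,h_7), S(f_3,h_7), S(h_4,h_7), S(h_5,h_7), S(h_6,h_7)) all reduce to 0 modulo the current basis, so we have a Gröbner basis.
Inter-reduce: drop elements whose leading term is divisible by another's, tail-reduce, and make monic.
Reduced Gröbner basis: {p + 2, q + 3}.

The lex basis is triangular: the last element involves only q. Solving q + 3 = 0 gives q ∈ {-3}; substituting each value into the earlier elements determines the remaining variables.
  q = -3: the earlier basis element becomes p + 2 = 0, giving p = -2 — point (-2, -3).
Substituting each solution back into the original system confirms all equations vanish.

{(-2, -3)}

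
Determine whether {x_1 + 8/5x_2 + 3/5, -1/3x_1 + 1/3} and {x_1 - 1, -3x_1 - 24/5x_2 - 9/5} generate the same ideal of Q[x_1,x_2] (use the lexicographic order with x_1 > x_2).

Two ideals are equal iff their reduced Gröbner bases coincide (the reduced basis is unique for a fixed ordering).
Buchberger on the first generating set:
f_1 = x_1 + 8/5x_2 + 3/5, LT = x_1.
f_2 = -1/3x_1 + 1/3, LT = x_1.

S(f_1,f_2): lcm = x_1. S = 8/5x_2 + 8/5.
  leading term x_2: no divisor's leading term divides it; move 8/5x_2 to the remainder.
  leading term 1: no divisor's leading term divides it; move 8/5 to the remainder.
  remainder 8/5x_2 + 8/5 ≠ 0; add g_3 = 8/5x_2 + 8/5 to the basis.

The other S-polynomials (S(f_1,g_3), S(f_2,g_3)) all reduce to 0 modulo the current basis, so we have a Gröbner basis.
Inter-reduce: drop elements whose leading term is divisible by another's, tail-reduce, and make monic.
Reduced Gröbner basis: {x_1 - 1, x_2 + 1}.

Buchberger on the second generating set:
h_1 = x_1 - 1, LT = x_1.
h_2 = -3x_1 - 24/5x_2 - 9/5, LT = x_1.

S(h_1,h_2): lcm = x_1. S = -8/5x_2 - 8/5.
  leading term x_2: no divisor's leading term divides it; move -8/5x_2 to the remainder.
  leading term 1: no divisor's leading term divides it; move -8/5 to the remainder.
  remainder -8/5x_2 - 8/5 ≠ 0; add k_3 = -8/5x_2 - 8/5 to the basis.

The other S-polynomials (S(h_1,k_3), S(h_2,k_3)) all reduce to 0 modulo the current basis, so we have a Gröbner basis.
Inter-reduce: drop elements whose leading term is divisible by another's, tail-reduce, and make monic.
Reduced Gröbner basis: {x_1 - 1, x_2 + 1}.

The two bases agree; hence the ideals are identical.
The same test decides containment: I ⊆ J iff every generator of I reduces to 0 modulo a Gröbner basis of J.

Yes, the ideals are equal.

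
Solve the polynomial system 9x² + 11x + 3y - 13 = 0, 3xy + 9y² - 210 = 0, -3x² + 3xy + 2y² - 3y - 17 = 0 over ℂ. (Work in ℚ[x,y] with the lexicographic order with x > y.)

{(-1, 5)}

Compute a lex Gröbner basis by Buchberger's algorithm.
f_1 = 9x² + 11x + 3y - 13, LT = x².
f_2 = 3xy + 9y² - 210, LT = xy.
f_3 = -3x² + 3xy + 2y² - 3y - 17, LT = x².

S(f_1,f_2): lcm = x²y. S = -3xy² + 11/9xy + 70x + ⅓y² - 13/9y.
  reduce S modulo (f_1, f_2, f_3):
  remainder 70x + 9y³ - 10/3y² - 1903/9y + 770/9 ≠ 0; add h_4 = 70x + 9y³ - 10/3y² - 1903/9y + 770/9 to the basis.

S(f_1,f_3): lcm = x². S = xy + 11/9x + ⅔y² - ⅔y - 64/9.
  reduce S modulo (f_1, f_2, f_3, h_4):
  remainder -11/70y³ - 430/189y² + 17153/5670y + 4973/81 ≠ 0; add h_5 = -11/70y³ - 430/189y² + 17153/5670y + 4973/81 to the basis.

S(f_2,f_3): lcm = x²y. S = 4xy² - 70x + ⅔y³ - y² - 17/3y.
  reduce S modulo (f_1, f_2, f_3, h_4, h_5):
  remainder 26239/891y² + 48031/2673y - 2208080/2673 ≠ 0; add h_6 = 26239/891y² + 48031/2673y - 2208080/2673 to the basis.

S(f_2,h_5): lcm = xy³. S = -4300/297xy² + 17153/891xy + 348110/891x + 3y⁴ - 70y².
  reduce S modulo (f_1, f_2, f_3, h_4, h_5, h_6):
  remainder -950909470/23378949y + 4754547350/23378949 ≠ 0; add h_7 = -950909470/23378949y + 4754547350/23378949 to the basis.

The other S-polynomials (S(f_1,h_4), S(f_2,h_4), S(f_3,h_4), S(f_1,h_5), S(f_3,h_5), S(h_4,h_5), S(f_1,h_6), S(f_2,h_6), S(f_3,h_6), S(h_4,h_6), S(h_5,h_6), S(f_1,h_7), S(f_2,h_7), S(f_3,h_7), S(h_4,h_7), S(h_5,h_7), S(h_6,h_7)) all reduce to 0 modulo the current basis, so we have a Gröbner basis.
Inter-reduce: drop elements whose leading term is divisible by another's, tail-reduce, and make monic.
Reduced Gröbner basis: {x + 1, y - 5}.

A lex Gröbner basis eliminates variables successively. Here y - 5 depends only on y, with roots {5}; lifting each root through the earlier basis elements recovers the full solutions.
  y = 5: the earlier basis element becomes x + 1 = 0, giving x = -1 — point (-1, 5).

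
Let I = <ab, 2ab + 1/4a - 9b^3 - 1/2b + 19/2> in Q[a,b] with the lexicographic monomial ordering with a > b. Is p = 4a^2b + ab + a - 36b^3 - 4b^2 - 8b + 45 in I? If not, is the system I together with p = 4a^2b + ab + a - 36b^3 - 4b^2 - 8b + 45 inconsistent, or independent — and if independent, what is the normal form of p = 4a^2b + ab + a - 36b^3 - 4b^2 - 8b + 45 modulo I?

First compute the reduced Gröbner basis of I by Buchberger's algorithm.
f_1 = ab, LT = ab.
f_2 = 2ab + 1/4a - 9b^3 - 1/2b + 19/2, LT = ab.

S(f_1,f_2): lcm = ab. S = -1/8a + 9/2b^3 + 1/4b - 19/4.
  reduce S modulo (f_1, f_2):
  remainder -1/8a + 9/2b^3 + 1/4b - 19/4 ≠ 0; add h_3 = -1/8a + 9/2b^3 + 1/4b - 19/4 to the basis.

S(f_1,h_3): lcm = ab. S = 36b^4 + 2b^2 - 38b.
  reduce S modulo (f_1, f_2, h_3):
  remainder 36b^4 + 2b^2 - 38b ≠ 0; add h_4 = 36b^4 + 2b^2 - 38b to the basis.

The other S-polynomials (S(f_2,h_3), S(f_1,h_4), S(f_2,h_4), S(h_3,h_4)) all reduce to 0 modulo the current basis, so we have a Gröbner basis.
Inter-reduce: drop elements whose leading term is divisible by another's, tail-reduce, and make monic.
Reduced Gröbner basis: {a - 36b^3 - 2b + 38, b^4 + 1/18b^2 - 19/18b}.
Label its elements g_1 = a - 36b^3 - 2b + 38, g_2 = b^4 + 1/18b^2 - 19/18b.

Reduce p = 4a^2b + ab + a - 36b^3 - 4b^2 - 8b + 45 modulo G:
  leading term a^2b: subtract (4ab)·g_1 from 4a^2b + ab + a - 36b^3 - 4b^2 - 8b + 45 → 144ab^4 + 8ab^2 - 151ab + a - 36b^3 - 4b^2 - 8b + 45
  leading term ab^4: subtract (144b^4)·g_1 from 144ab^4 + 8ab^2 - 151ab + a - 36b^3 - 4b^2 - 8b + 45 → 8ab^2 - 151ab + a + 5184b^7 + 288b^5 - 5472b^4 - 36b^3 - 4b^2 - 8b + 45
  leading term ab^2: subtract (8b^2)·g_1 from 8ab^2 - 151ab + a + 5184b^7 + 288b^5 - 5472b^4 - 36b^3 - 4b^2 - 8b + 45 → -151ab + a + 5184b^7 + 576b^5 - 5472b^4 - 20b^3 - 308b^2 - 8b + 45
  leading term ab: subtract (-151b)·g_1 from -151ab + a + 5184b^7 + 576b^5 - 5472b^4 - 20b^3 - 308b^2 - 8b + 45 → a + 5184b^7 + 576b^5 - 10908b^4 - 20b^3 - 610b^2 + 5730b + 45
  leading term a: subtract (1)·g_1 from a + 5184b^7 + 576b^5 - 10908b^4 - 20b^3 - 610b^2 + 5730b + 45 → 5184b^7 + 576b^5 - 10908b^4 + 16b^3 - 610b^2 + 5732b + 7
  leading term b^7: subtract (5184b^3)·g_2 from 5184b^7 + 576b^5 - 10908b^4 + 16b^3 - 610b^2 + 5732b + 7 → 288b^5 - 5436b^4 + 16b^3 - 610b^2 + 5732b + 7
  leading term b^5: subtract (288b)·g_2 from 288b^5 - 5436b^4 + 16b^3 - 610b^2 + 5732b + 7 → -5436b^4 - 306b^2 + 5732b + 7
  leading term b^4: subtract (-5436)·g_2 from -5436b^4 - 306b^2 + 5732b + 7 → -4b^2 - 6b + 7
  leading term b^2: no divisor's leading term divides it; move -4b^2 to the remainder.
  leading term b: no divisor's leading term divides it; move -6b to the remainder.
  leading term 1: no divisor's leading term divides it; move 7 to the remainder.
  normal form = -4b^2 - 6b + 7.
The normal form is nonzero, so p ∉ I. Since p minus its normal form lies in I, I + (p) = I + (r) where r = -4b^2 - 6b + 7; decide whether this ideal is the whole ring.
Run Buchberger on G together with r (pairs among the g_i already reduce to 0 since G is a Gröbner basis):
g_1 = a - 36b^3 - 2b + 38, LT = a.
g_2 = b^4 + 1/18b^2 - 19/18b, LT = b^4.
r = -4b^2 - 6b + 7, LT = b^2.

S(g_2,r): lcm = b^4. S = -3/2b^3 + 65/36b^2 - 19/18b.
  reduce S modulo (g_1, g_2, r):
  remainder -703/72b + 511/72 ≠ 0; add m_4 = -703/72b + 511/72 to the basis.

S(g_2,m_4): lcm = b^4. S = 511/703b^3 + 1/18b^2 - 19/18b.
  reduce S modulo (g_1, g_2, r, m_4):
  remainder -259581/494209 ≠ 0; add m_5 = -259581/494209 to the basis.

The other S-polynomials (S(g_1,g_2), S(g_1,r), S(g_1,m_4), S(r,m_4), S(g_1,m_5), S(g_2,m_5), S(r,m_5), S(m_4,m_5)) all reduce to 0 modulo the current basis, so we have a Gröbner basis.
Inter-reduce: drop elements whose leading term is divisible by another's, tail-reduce, and make monic.
Reduced Gröbner basis: {1}.
The reduced Gröbner basis of I + (p) is {1}: the ideal is the whole ring, so the enlarged system has no common solution — adjoining p is inconsistent.

The remainder on division by a Gröbner basis is unique — it is the normal form.

Adjoining 4a^2b + ab + a - 36b^3 - 4b^2 - 8b + 45 makes the ideal the whole ring: the system is inconsistent.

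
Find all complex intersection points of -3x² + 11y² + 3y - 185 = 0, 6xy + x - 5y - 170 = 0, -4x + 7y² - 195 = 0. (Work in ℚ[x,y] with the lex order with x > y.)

{(-5, -5)}

Compute a lex Gröbner basis by Buchberger's algorithm.
f_1 = -3x² + 11y² + 3y - 185, LT = x².
f_2 = 6xy + x - 5y - 170, LT = xy.
f_3 = -4x + 7y² - 195, LT = x.

S(f_1,f_2): lcm = x²y. S = -⅙x² + ⅚xy + 85/3x - 11/3y³ - y² + 185/3y.
  leading term x²: subtract (1/18)·f_1 from -⅙x² + ⅚xy + 85/3x - 11/3y³ - y² + 185/3y → ⅚xy + 85/3x - 11/3y³ - 29/18y² + 123/2y + 185/18
  leading term xy: subtract (5/36)·f_2 from ⅚xy + 85/3x - 11/3y³ - 29/18y² + 123/2y + 185/18 → 1015/36x - 11/3y³ - 29/18y² + 2239/36y + 305/9
  leading term x: subtract (-1015/144)·f_3 from 1015/36x - 11/3y³ - 29/18y² + 2239/36y + 305/9 → -11/3y³ + 2291/48y² + 2239/36y - 193045/144
  leading term y³: no divisor's leading term divides it; move -11/3y³ to the remainder.
  leading term y²: no divisor's leading term divides it; move 2291/48y² to the remainder.
  leading term y: no divisor's leading term divides it; move 2239/36y to the remainder.
  leading term 1: no divisor's leading term divides it; move -193045/144 to the remainder.
  remainder -11/3y³ + 2291/48y² + 2239/36y - 193045/144 ≠ 0; add h_4 = -11/3y³ + 2291/48y² + 2239/36y - 193045/144 to the basis.

S(f_1,f_3): lcm = x². S = 7/4xy² - 195/4x - 11/3y² - y + 185/3.
  leading term xy²: subtract (7/24y)·f_2 from 7/4xy² - 195/4x - 11/3y² - y + 185/3 → -7/24xy - 195/4x - 53/24y² + 583/12y + 185/3
  leading term xy: subtract (-7/144)·f_2 from -7/24xy - 195/4x - 53/24y² + 583/12y + 185/3 → -7013/144x - 53/24y² + 6961/144y + 3845/72
  leading term x: subtract (7013/576)·f_3 from -7013/144x - 53/24y² + 6961/144y + 3845/72 → -50363/576y² + 6961/144y + 1398295/576
  leading term y²: no divisor's leading term divides it; move -50363/576y² to the remainder.
  leading term y: no divisor's leading term divides it; move 6961/144y to the remainder.
  leading term 1: no divisor's leading term divides it; move 1398295/576 to the remainder.
  remainder -50363/576y² + 6961/144y + 1398295/576 ≠ 0; add h_5 = -50363/576y² + 6961/144y + 1398295/576 to the basis.

S(f_2,f_3): lcm = xy. S = ⅙x + 7/4y³ - 595/12y - 85/3.
  leading term x: subtract (-1/24)·f_3 from ⅙x + 7/4y³ - 595/12y - 85/3 → 7/4y³ + 7/24y² - 595/12y - 875/24
  leading term y³: subtract (-21/44)·h_4 from 7/4y³ + 7/24y² - 595/12y - 875/24 → 48727/2112y² - 10507/528y - 476105/704
  leading term y²: subtract (-146181/553993)·h_5 from 48727/2112y² - 10507/528y - 476105/704 → -94987697/13295832y - 474938485/13295832
  leading term y: no divisor's leading term divides it; move -94987697/13295832y to the remainder.
  leading term 1: no divisor's leading term divides it; move -474938485/13295832 to the remainder.
  remainder -94987697/13295832y - 474938485/13295832 ≠ 0; add h_6 = -94987697/13295832y - 474938485/13295832 to the basis.

The other S-polynomials (S(f_1,h_4), S(f_2,h_4), S(f_3,h_4), S(f_1,h_5), S(f_2,h_5), S(f_3,h_5), S(h_4,h_5), S(f_1,h_6), S(f_2,h_6), S(f_3,h_6), S(h_4,h_6), S(h_5,h_6)) all reduce to 0 modulo the current basis, so we have a Gröbner basis.
Inter-reduce: drop elements whose leading term is divisible by another's, tail-reduce, and make monic.
Reduced Gröbner basis: {x + 5, y + 5}.

From the last basis element, y + 5 = 0, so y takes values in {-5}. Each choice, substituted upward through the basis, yields the corresponding point(s) of the solution set.
  y = -5: the earlier basis element becomes x + 5 = 0, giving x = -5 — point (-5, -5).
Each listed point satisfies every original equation (direct substitution).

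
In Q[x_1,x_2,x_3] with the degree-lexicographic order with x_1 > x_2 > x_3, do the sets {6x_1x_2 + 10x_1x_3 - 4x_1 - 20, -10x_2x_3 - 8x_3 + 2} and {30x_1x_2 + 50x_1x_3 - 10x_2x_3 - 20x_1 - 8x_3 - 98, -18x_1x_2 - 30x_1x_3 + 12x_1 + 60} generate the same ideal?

Yes, the ideals are equal.

For a fixed monomial order, each ideal has a unique reduced Gröbner basis; comparing bases decides equality.
Buchberger on the first generating set:
f_1 = 6x_1x_2 + 10x_1x_3 - 4x_1 - 20, LT = x_1x_2.
f_2 = -10x_2x_3 - 8x_3 + 2, LT = x_2x_3.

S(f_1,f_2): lcm = x_1x_2x_3. S = 5/3x_1x_3^2 - 22/15x_1x_3 + 1/5x_1 - 10/3x_3.
  reduce S modulo (f_1, f_2):
  remainder 5/3x_1x_3^2 - 22/15x_1x_3 + 1/5x_1 - 10/3x_3 ≠ 0; add g_3 = 5/3x_1x_3^2 - 22/15x_1x_3 + 1/5x_1 - 10/3x_3 to the basis.

The other S-polynomials (S(f_1,g_3), S(f_2,g_3)) all reduce to 0 modulo the current basis, so we have a Gröbner basis.
Inter-reduce: drop elements whose leading term is divisible by another's, tail-reduce, and make monic.
Reduced Gröbner basis: {x_1x_3^2 - 22/25x_1x_3 + 3/25x_1 - 2x_3, x_1x_2 + 5/3x_1x_3 - 2/3x_1 - 10/3, x_2x_3 + 4/5x_3 - 1/5}.

Buchberger on the second generating set:
h_1 = 30x_1x_2 + 50x_1x_3 - 10x_2x_3 - 20x_1 - 8x_3 - 98, LT = x_1x_2.
h_2 = -18x_1x_2 - 30x_1x_3 + 12x_1 + 60, LT = x_1x_2.

S(h_1,h_2): lcm = x_1x_2. S = -1/3x_2x_3 - 4/15x_3 + 1/15.
  reduce S modulo (h_1, h_2):
  remainder -1/3x_2x_3 - 4/15x_3 + 1/15 ≠ 0; add k_3 = -1/3x_2x_3 - 4/15x_3 + 1/15 to the basis.

S(h_1,k_3): lcm = x_1x_2x_3. S = 5/3x_1x_3^2 - 1/3x_2x_3^2 - 22/15x_1x_3 - 4/15x_3^2 + 1/5x_1 - 49/15x_3.
  reduce S modulo (h_1, h_2, k_3):
  remainder 5/3x_1x_3^2 - 22/15x_1x_3 + 1/5x_1 - 10/3x_3 ≠ 0; add k_4 = 5/3x_1x_3^2 - 22/15x_1x_3 + 1/5x_1 - 10/3x_3 to the basis.

The other S-polynomials (S(h_2,k_3), S(h_1,k_4), S(h_2,k_4), S(k_3,k_4)) all reduce to 0 modulo the current basis, so we have a Gröbner basis.
Inter-reduce: drop elements whose leading term is divisible by another's, tail-reduce, and make monic.
Reduced Gröbner basis: {x_1x_3^2 - 22/25x_1x_3 + 3/25x_1 - 2x_3, x_1x_2 + 5/3x_1x_3 - 2/3x_1 - 10/3, x_2x_3 + 4/5x_3 - 1/5}.

The two bases agree; hence the ideals are identical.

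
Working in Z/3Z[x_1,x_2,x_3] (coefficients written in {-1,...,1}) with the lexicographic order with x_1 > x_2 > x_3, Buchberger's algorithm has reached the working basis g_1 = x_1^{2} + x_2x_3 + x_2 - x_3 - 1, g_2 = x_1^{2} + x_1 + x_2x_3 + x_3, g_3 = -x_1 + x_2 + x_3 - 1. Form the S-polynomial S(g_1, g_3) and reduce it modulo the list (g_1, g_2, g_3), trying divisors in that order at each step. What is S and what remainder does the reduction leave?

S(g_1, g_3) = x_1x_2 + x_1x_3 - x_1 + x_2x_3 + x_2 - x_3 - 1; remainder on division = x_2^{2} - x_2 + x_3^{2}.

lcm(LM(g_1), LM(g_3)) = x_1^{2}.
S = (lcm/LT(g_1))·g_1 − (lcm/LT(g_3))·g_3 = x_1x_2 + x_1x_3 - x_1 + x_2x_3 + x_2 - x_3 - 1.
Reduce S modulo (g_1, g_2, g_3) in that order:
  leading term x_1x_2: subtract (-x_2)·g_3 from x_1x_2 + x_1x_3 - x_1 + x_2x_3 + x_2 - x_3 - 1 → x_1x_3 - x_1 + x_2^{2} - x_2x_3 - x_3 - 1
  leading term x_1x_3: subtract (-x_3)·g_3 from x_1x_3 - x_1 + x_2^{2} - x_2x_3 - x_3 - 1 → -x_1 + x_2^{2} + x_3^{2} + x_3 - 1
  leading term x_1: subtract (1)·g_3 from -x_1 + x_2^{2} + x_3^{2} + x_3 - 1 → x_2^{2} - x_2 + x_3^{2}
  leading term x_2^{2}: no divisor's leading term divides it; move x_2^{2} to the remainder.
  leading term x_2: no divisor's leading term divides it; move -x_2 to the remainder.
  leading term x_3^{2}: no divisor's leading term divides it; move x_3^{2} to the remainder.
The remainder x_2^{2} - x_2 + x_3^{2} is nonzero, so it would be added as the next basis element.
This is the inner loop of Buchberger's algorithm — each nonzero remainder becomes a new basis element.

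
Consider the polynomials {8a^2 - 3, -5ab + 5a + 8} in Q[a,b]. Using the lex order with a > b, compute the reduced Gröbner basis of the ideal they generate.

G = {a - 15/64b + 15/64, b^2 - 2b - 437/75}

f_1 = 8a^2 - 3, LT = a^2.
f_2 = -5ab + 5a + 8, LT = ab.

S(f_1,f_2): lcm = a^2b. S = a^2 + 8/5a - 3/8b.
  leading term a^2: subtract (1/8)·f_1 from a^2 + 8/5a - 3/8b → 8/5a - 3/8b + 3/8
  leading term a: no divisor's leading term divides it; move 8/5a to the remainder.
  leading term b: no divisor's leading term divides it; move -3/8b to the remainder.
  leading term 1: no divisor's leading term divides it; move 3/8 to the remainder.
  remainder 8/5a - 3/8b + 3/8 ≠ 0; add g_3 = 8/5a - 3/8b + 3/8 to the basis.

S(f_2,g_3): lcm = ab. S = -a + 15/64b^2 - 15/64b - 8/5.
  leading term a: subtract (-5/8)·g_3 from -a + 15/64b^2 - 15/64b - 8/5 → 15/64b^2 - 15/32b - 437/320
  leading term b^2: no divisor's leading term divides it; move 15/64b^2 to the remainder.
  leading term b: no divisor's leading term divides it; move -15/32b to the remainder.
  leading term 1: no divisor's leading term divides it; move -437/320 to the remainder.
  remainder 15/64b^2 - 15/32b - 437/320 ≠ 0; add g_4 = 15/64b^2 - 15/32b - 437/320 to the basis.

The other S-polynomials (S(f_1,g_3), S(f_1,g_4), S(f_2,g_4), S(g_3,g_4)) all reduce to 0 modulo the current basis, so we have a Gröbner basis.
Inter-reduce: drop elements whose leading term is divisible by another's, tail-reduce, and make monic.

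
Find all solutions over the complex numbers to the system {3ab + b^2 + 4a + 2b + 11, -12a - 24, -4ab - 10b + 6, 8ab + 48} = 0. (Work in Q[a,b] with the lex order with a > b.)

{(-2, 3)}

Compute a lex Gröbner basis by Buchberger's algorithm.
f_1 = 3ab + 4a + b^2 + 2b + 11, LT = ab.
f_2 = -12a - 24, LT = a.
f_3 = -4ab - 10b + 6, LT = ab.
f_4 = 8ab + 48, LT = ab.

S(f_1,f_2): lcm = ab. S = 4/3a + 1/3b^2 - 4/3b + 11/3.
  reduce S modulo (f_1, f_2, f_3, f_4):
  remainder 1/3b^2 - 4/3b + 1 ≠ 0; add h_5 = 1/3b^2 - 4/3b + 1 to the basis.

S(f_1,f_3): lcm = ab. S = 4/3a + 1/3b^2 - 11/6b + 31/6.
  reduce S modulo (f_1, f_2, f_3, f_4, h_5):
  remainder -1/2b + 3/2 ≠ 0; add h_6 = -1/2b + 3/2 to the basis.

The other S-polynomials (S(f_1,f_4), S(f_2,f_3), S(f_2,f_4), S(f_3,f_4), S(f_1,h_5), S(f_2,h_5), S(f_3,h_5), S(f_4,h_5), S(f_1,h_6), S(f_2,h_6), S(f_3,h_6), S(f_4,h_6), S(h_5,h_6)) all reduce to 0 modulo the current basis, so we have a Gröbner basis.
Inter-reduce: drop elements whose leading term is divisible by another's, tail-reduce, and make monic.
Reduced Gröbner basis: {a + 2, b - 3}.

Elimination: the polynomial b - 3 lies in the elimination ideal for b, so b ∈ {3}. For each such b, the remaining basis elements (now univariate) give the rest of the solution.
  b = 3: the earlier basis element becomes a + 2 = 0, giving a = -2 — point (-2, 3).
A lex Gröbner basis triangularizes the system, enabling back-substitution.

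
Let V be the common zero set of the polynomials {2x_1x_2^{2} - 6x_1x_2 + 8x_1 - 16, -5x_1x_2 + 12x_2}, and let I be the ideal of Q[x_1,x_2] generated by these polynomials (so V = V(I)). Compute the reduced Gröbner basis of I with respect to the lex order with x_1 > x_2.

G = {x_1 + \tfrac{3}{5}x_2^{2} - \tfrac{9}{5}x_2 - 2, x_2^{3} - 3x_2^{2} + \tfrac{2}{3}x_2}

f_1 = 2x_1x_2^{2} - 6x_1x_2 + 8x_1 - 16, LT = x_1x_2^{2}.
f_2 = -5x_1x_2 + 12x_2, LT = x_1x_2.

S(f_1,f_2): lcm = x_1x_2^{2}. S = -3x_1x_2 + 4x_1 + \tfrac{12}{5}x_2^{2} - 8.
  leading term x_1x_2: subtract (\tfrac{3}{5})·f_2 from -3x_1x_2 + 4x_1 + \tfrac{12}{5}x_2^{2} - 8 → 4x_1 + \tfrac{12}{5}x_2^{2} - \tfrac{36}{5}x_2 - 8
  leading term x_1: no divisor's leading term divides it; move 4x_1 to the remainder.
  leading term x_2^{2}: no divisor's leading term divides it; move \tfrac{12}{5}x_2^{2} to the remainder.
  leading term x_2: no divisor's leading term divides it; move -\tfrac{36}{5}x_2 to the remainder.
  leading term 1: no divisor's leading term divides it; move -8 to the remainder.
  remainder 4x_1 + \tfrac{12}{5}x_2^{2} - \tfrac{36}{5}x_2 - 8 ≠ 0; add g_3 = 4x_1 + \tfrac{12}{5}x_2^{2} - \tfrac{36}{5}x_2 - 8 to the basis.

S(f_1,g_3): lcm = x_1x_2^{2}. S = -3x_1x_2 + 4x_1 - \tfrac{3}{5}x_2^{4} + \tfrac{9}{5}x_2^{3} + 2x_2^{2} - 8.
  leading term x_1x_2: subtract (\tfrac{3}{5})·f_2 from -3x_1x_2 + 4x_1 - \tfrac{3}{5}x_2^{4} + \tfrac{9}{5}x_2^{3} + 2x_2^{2} - 8 → 4x_1 - \tfrac{3}{5}x_2^{4} + \tfrac{9}{5}x_2^{3} + 2x_2^{2} - \tfrac{36}{5}x_2 - 8
  leading term x_1: subtract (1)·g_3 from 4x_1 - \tfrac{3}{5}x_2^{4} + \tfrac{9}{5}x_2^{3} + 2x_2^{2} - \tfrac{36}{5}x_2 - 8 → -\tfrac{3}{5}x_2^{4} + \tfrac{9}{5}x_2^{3} - \tfrac{2}{5}x_2^{2}
  leading term x_2^{4}: no divisor's leading term divides it; move -\tfrac{3}{5}x_2^{4} to the remainder.
  leading term x_2^{3}: no divisor's leading term divides it; move \tfrac{9}{5}x_2^{3} to the remainder.
  leading term x_2^{2}: no divisor's leading term divides it; move -\tfrac{2}{5}x_2^{2} to the remainder.
  remainder -\tfrac{3}{5}x_2^{4} + \tfrac{9}{5}x_2^{3} - \tfrac{2}{5}x_2^{2} ≠ 0; add g_4 = -\tfrac{3}{5}x_2^{4} + \tfrac{9}{5}x_2^{3} - \tfrac{2}{5}x_2^{2} to the basis.

S(f_2,g_3): lcm = x_1x_2. S = -\tfrac{3}{5}x_2^{3} + \tfrac{9}{5}x_2^{2} - \tfrac{2}{5}x_2.
  leading term x_2^{3}: no divisor's leading term divides it; move -\tfrac{3}{5}x_2^{3} to the remainder.
  leading term x_2^{2}: no divisor's leading term divides it; move \tfrac{9}{5}x_2^{2} to the remainder.
  leading term x_2: no divisor's leading term divides it; move -\tfrac{2}{5}x_2 to the remainder.
  remainder -\tfrac{3}{5}x_2^{3} + \tfrac{9}{5}x_2^{2} - \tfrac{2}{5}x_2 ≠ 0; add g_5 = -\tfrac{3}{5}x_2^{3} + \tfrac{9}{5}x_2^{2} - \tfrac{2}{5}x_2 to the basis.

The other S-polynomials (S(f_1,g_4), S(f_2,g_4), S(g_3,g_4), S(f_1,g_5), S(f_2,g_5), S(g_3,g_5), S(g_4,g_5)) all reduce to 0 modulo the current basis, so we have a Gröbner basis.
Inter-reduce: drop elements whose leading term is divisible by another's, tail-reduce, and make monic.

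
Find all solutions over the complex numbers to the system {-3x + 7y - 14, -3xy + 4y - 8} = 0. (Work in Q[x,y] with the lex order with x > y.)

Compute a lex Gröbner basis by Buchberger's algorithm.
f_1 = -3x + 7y - 14, LT = x.
f_2 = -3xy + 4y - 8, LT = xy.

S(f_1,f_2): lcm = xy. S = -7/3y^2 + 6y - 8/3.
  reduce S modulo (f_1, f_2):
  remainder -7/3y^2 + 6y - 8/3 ≠ 0; add h_3 = -7/3y^2 + 6y - 8/3 to the basis.

The other S-polynomials (S(f_1,h_3), S(f_2,h_3)) all reduce to 0 modulo the current basis, so we have a Gröbner basis.
Inter-reduce: drop elements whose leading term is divisible by another's, tail-reduce, and make monic.
Reduced Gröbner basis: {x - 7/3y + 14/3, y^2 - 18/7y + 8/7}.

Since the basis is lex-ordered, y^2 - 18/7y + 8/7 is univariate in y. Its roots are {4/7, 2}. Back-substituting each root into the other basis elements fixes the other coordinates.
  y = 4/7: the earlier basis element becomes x + 10/3 = 0, giving x = -10/3 — point (-10/3, 4/7).
  y = 2: the earlier basis element becomes x = 0, giving x = 0 — point (0, 2).

{(-10/3, 4/7), (0, 2)}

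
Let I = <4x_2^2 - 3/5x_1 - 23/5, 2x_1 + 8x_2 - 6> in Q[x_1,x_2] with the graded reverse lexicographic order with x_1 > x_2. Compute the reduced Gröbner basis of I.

f_1 = 4x_2^2 - 3/5x_1 - 23/5, LT = x_2^2.
f_2 = 2x_1 + 8x_2 - 6, LT = x_1.

The S-polynomials (S(f_1,f_2)) all reduce to 0 modulo the current basis, so we have a Gröbner basis.

G = {x_2^2 + 3/5x_2 - 8/5, x_1 + 4x_2 - 3}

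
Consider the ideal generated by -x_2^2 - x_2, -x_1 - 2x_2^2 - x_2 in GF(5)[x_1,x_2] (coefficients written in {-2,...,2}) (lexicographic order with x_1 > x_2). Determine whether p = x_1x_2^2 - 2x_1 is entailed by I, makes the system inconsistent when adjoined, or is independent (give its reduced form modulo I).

First compute the reduced Gröbner basis of I by Buchberger's algorithm.
f_1 = -x_2^2 - x_2, LT = x_2^2.
f_2 = -x_1 - 2x_2^2 - x_2, LT = x_1.

S(f_1,f_2): leading monomials are coprime, so the S-polynomial reduces to 0 (Buchberger's first criterion).
Every S-polynomial of the final basis reduces to 0, so we have a Gröbner basis.
Inter-reduce: drop elements whose leading term is divisible by another's, tail-reduce, and make monic.
Reduced Gröbner basis: {x_1 - x_2, x_2^2 + x_2}.
Label its elements g_1 = x_1 - x_2, g_2 = x_2^2 + x_2.

Reduce p = x_1x_2^2 - 2x_1 modulo G:
  leading term x_1x_2^2: subtract (x_2^2)·g_1 from x_1x_2^2 - 2x_1 → -2x_1 + x_2^3
  leading term x_1: subtract (-2)·g_1 from -2x_1 + x_2^3 → x_2^3 - 2x_2
  leading term x_2^3: subtract (x_2)·g_2 from x_2^3 - 2x_2 → -x_2^2 - 2x_2
  leading term x_2^2: subtract (-1)·g_2 from -x_2^2 - 2x_2 → -x_2
  leading term x_2: no divisor's leading term divides it; move -x_2 to the remainder.
  normal form = -x_2.
The normal form is nonzero, so p ∉ I. Since p minus its normal form lies in I, I + (p) = I + (r) where r = -x_2; decide whether this ideal is the whole ring.
Run Buchberger on G together with r (pairs among the g_i already reduce to 0 since G is a Gröbner basis):
g_1 = x_1 - x_2, LT = x_1.
g_2 = x_2^2 + x_2, LT = x_2^2.
r = -x_2, LT = x_2.

S(g_1,g_2): leading monomials are coprime, so the S-polynomial reduces to 0 (Buchberger's first criterion).
S(g_1,r): leading monomials are coprime, so the S-polynomial reduces to 0 (Buchberger's first criterion).
S(g_2,r): lcm = x_2^2. S = x_2.
  leading term x_2: subtract (-1)·r from x_2 → 0
  remainder 0.

Every S-polynomial of the final basis reduces to 0, so we have a Gröbner basis.
Inter-reduce: drop elements whose leading term is divisible by another's, tail-reduce, and make monic.
Reduced Gröbner basis: {x_1, x_2}.
The reduced Gröbner basis of I + (p) is {x_1, x_2} ≠ {1}, a proper ideal, so the enlarged system stays consistent: p is independent of I, with normal form -x_2.

x_1x_2^2 - 2x_1 is independent of I; its normal form modulo I is -x_2.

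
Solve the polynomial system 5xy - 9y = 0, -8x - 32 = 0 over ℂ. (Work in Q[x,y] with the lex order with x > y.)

Compute a lex Gröbner basis by Buchberger's algorithm.
f_1 = 5xy - 9y, LT = xy.
f_2 = -8x - 32, LT = x.

S(f_1,f_2): lcm = xy. S = -\tfrac{29}{5}y.
  leading term y: no divisor's leading term divides it; move -\tfrac{29}{5}y to the remainder.
  remainder -\tfrac{29}{5}y ≠ 0; add h_3 = -\tfrac{29}{5}y to the basis.

The other S-polynomials (S(f_1,h_3), S(f_2,h_3)) all reduce to 0 modulo the current basis, so we have a Gröbner basis.
Inter-reduce: drop elements whose leading term is divisible by another's, tail-reduce, and make monic.
Reduced Gröbner basis: {x + 4, y}.

From the last basis element, y = 0, so y takes values in {0}. Each choice, substituted upward through the basis, yields the corresponding point(s) of the solution set.
  y = 0: the earlier basis element becomes x + 4 = 0, giving x = -4 — point (-4, 0).
Check: every point annihilates each of the original generators.

{(-4, 0)}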